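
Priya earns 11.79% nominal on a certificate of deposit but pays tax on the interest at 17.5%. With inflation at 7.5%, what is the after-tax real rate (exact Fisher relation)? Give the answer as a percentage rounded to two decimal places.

After-tax nominal return = 11.79% × (1 − 0.175) = 9.72675%.
1 + r = 1.0972675 / 1.07500 = 1.020714
After-tax real rate = 1.020714 − 1 → 2.07%.

2.07%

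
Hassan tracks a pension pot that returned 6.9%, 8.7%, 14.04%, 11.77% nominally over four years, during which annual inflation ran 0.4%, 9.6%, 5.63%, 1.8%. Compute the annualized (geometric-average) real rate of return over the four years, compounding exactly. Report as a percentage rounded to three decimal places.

Nominal growth factor = 1.0690 × 1.0870 × 1.1404 × 1.1177 = 1.48111817
Price-level growth factor = 1.0040 × 1.0960 × 1.0563 × 1.0180 = 1.18325766
Real growth factor = 1.48111817 / 1.18325766 = 1.25172920
Annualized real rate = 1.25172920^(1/4) − 1 = 5.7737% → 5.774%.

5.774%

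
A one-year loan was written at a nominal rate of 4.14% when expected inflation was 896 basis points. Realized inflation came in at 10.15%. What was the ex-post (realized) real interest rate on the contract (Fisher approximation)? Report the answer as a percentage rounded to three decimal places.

-6.010%

Ex-post: 4.14% − 10.15% = -6.010%
So the realized real rate is -6.010%.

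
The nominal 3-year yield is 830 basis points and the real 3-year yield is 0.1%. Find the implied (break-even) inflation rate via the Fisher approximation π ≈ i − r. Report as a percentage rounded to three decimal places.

8.200%

π ≈ i − r = 8.3% − 0.1% → 8.200%.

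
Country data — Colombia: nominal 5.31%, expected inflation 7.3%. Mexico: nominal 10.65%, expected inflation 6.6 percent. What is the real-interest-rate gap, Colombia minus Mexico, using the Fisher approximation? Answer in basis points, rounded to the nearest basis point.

Colombia: 5.31% − 7.3% = -1.990%
Mexico: 10.65% − 6.6% = 4.050%
Differential = -6.040% → -604 basis points.

-604 basis points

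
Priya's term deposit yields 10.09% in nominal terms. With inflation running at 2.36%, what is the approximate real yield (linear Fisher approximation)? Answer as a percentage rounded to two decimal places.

r ≈ i − π = 10.09% − 2.36% = 7.73%.

7.73%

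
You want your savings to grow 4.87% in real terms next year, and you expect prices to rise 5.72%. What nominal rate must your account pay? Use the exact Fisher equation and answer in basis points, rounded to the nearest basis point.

1087 basis points

(1 + i) = (1 + r)(1 + π) = 1.04870 × 1.05720 = 1.10868564
i = 1.10868564 − 1, so the required nominal rate is 1087 basis points.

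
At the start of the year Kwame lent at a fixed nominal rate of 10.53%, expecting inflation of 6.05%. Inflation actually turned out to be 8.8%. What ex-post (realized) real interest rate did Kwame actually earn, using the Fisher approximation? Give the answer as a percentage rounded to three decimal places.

1.730%

Ex-post: 10.53% − 8.8% = 1.730%
So the realized real rate is 1.730%.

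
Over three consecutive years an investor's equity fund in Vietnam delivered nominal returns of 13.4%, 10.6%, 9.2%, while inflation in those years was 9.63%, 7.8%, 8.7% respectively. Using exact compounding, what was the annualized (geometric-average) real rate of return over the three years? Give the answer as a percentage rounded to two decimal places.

2.16%

Compound the nominal returns: 1.1340 × 1.1060 × 1.0920 = 1.36959077.
Compound inflation: 1.0963 × 1.0780 × 1.0870 = 1.28462899.
Deflate: 1.36959077 / 1.28462899 = 1.06613721.
Annualized real rate = 1.06613721^(1/3) − 1 = 2.1577% → 2.16%.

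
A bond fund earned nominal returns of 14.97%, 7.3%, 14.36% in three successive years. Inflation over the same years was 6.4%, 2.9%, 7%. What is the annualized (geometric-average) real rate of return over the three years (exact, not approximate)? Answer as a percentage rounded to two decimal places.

Compound the nominal returns: 1.1497 × 1.0730 × 1.1436 = 1.41077710.
Compound inflation: 1.0640 × 1.0290 × 1.0700 = 1.17149592.
Deflate: 1.41077710 / 1.17149592 = 1.20425267.
Annualized real rate = 1.20425267^(1/3) − 1 = 6.3912% → 6.39%.

6.39%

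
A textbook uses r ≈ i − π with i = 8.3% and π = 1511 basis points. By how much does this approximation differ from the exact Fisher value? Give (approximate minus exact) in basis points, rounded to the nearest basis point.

-89 basis points

Approximate: r ≈ 8.300% − 15.110% = -6.8100%
Exact: (1 + 0.0830)/(1 + 0.1511) − 1 = -5.9161%
Error = -6.8100% − (-5.9161%) = -0.8939% → -89 basis points.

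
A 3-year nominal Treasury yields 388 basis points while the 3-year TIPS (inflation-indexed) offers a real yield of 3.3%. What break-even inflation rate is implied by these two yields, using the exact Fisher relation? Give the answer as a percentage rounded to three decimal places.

0.561%

(1 + π) = (1 + i)/(1 + r) = 1.03880 / 1.03300 = 1.0056147
Break-even inflation = 1.0056147 − 1 → 0.561%.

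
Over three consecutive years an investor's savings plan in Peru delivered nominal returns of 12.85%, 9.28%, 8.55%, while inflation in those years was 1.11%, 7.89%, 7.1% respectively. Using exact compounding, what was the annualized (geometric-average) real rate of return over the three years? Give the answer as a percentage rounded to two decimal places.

4.64%

Nominal growth factor = 1.1285 × 1.0928 × 1.0855 = 1.33866552
Price-level growth factor = 1.0111 × 1.0789 × 1.0710 = 1.16832797
Real growth factor = 1.33866552 / 1.16832797 = 1.14579600
Annualized real rate = 1.14579600^(1/3) − 1 = 4.6411% → 4.64%.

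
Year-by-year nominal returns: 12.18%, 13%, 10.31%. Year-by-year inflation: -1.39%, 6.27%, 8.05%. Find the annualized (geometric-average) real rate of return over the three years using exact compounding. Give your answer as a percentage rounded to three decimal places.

Compound the nominal returns: 1.1218 × 1.1300 × 1.1031 = 1.39832707.
Compound inflation: 0.9861 × 1.0627 × 1.0805 = 1.13228671.
Deflate: 1.39832707 / 1.13228671 = 1.23495847.
Annualized real rate = 1.23495847^(1/3) − 1 = 7.2879% → 7.288%.

7.288%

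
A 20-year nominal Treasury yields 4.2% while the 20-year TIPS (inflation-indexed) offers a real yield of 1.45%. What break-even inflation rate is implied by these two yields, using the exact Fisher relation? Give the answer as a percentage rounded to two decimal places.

(1 + π) = (1 + i)/(1 + r) = 1.04200 / 1.01450 = 1.027107
Break-even inflation = 1.027107 − 1 → 2.71%.

2.71%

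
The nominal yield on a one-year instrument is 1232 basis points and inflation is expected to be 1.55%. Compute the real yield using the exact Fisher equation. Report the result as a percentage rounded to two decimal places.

By the Fisher equation, 1 + r = (1 + i)/(1 + π).
1 + r = 1.12320 / 1.01550 = 1.106056
r = 1.106056 − 1 = 10.6056%, i.e. 10.61%.

10.61%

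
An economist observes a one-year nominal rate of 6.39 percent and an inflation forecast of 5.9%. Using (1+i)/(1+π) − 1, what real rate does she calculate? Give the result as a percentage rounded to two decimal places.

1 + r = 1.06390 / 1.05900 = 1.004627
r = 1.004627 − 1 = 0.4627%, i.e. 0.46%.

0.46%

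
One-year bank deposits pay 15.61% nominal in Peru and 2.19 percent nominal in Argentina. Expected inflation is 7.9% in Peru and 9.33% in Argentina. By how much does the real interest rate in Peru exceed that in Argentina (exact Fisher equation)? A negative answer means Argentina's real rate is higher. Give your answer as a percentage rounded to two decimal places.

Peru: (1 + 0.1561)/(1 + 0.0790) − 1 = 7.1455%
Argentina: (1 + 0.0219)/(1 + 0.0933) − 1 = -6.5307%
Differential = 7.1455% − (-6.5307%) = 13.6762% → 13.68%.

13.68%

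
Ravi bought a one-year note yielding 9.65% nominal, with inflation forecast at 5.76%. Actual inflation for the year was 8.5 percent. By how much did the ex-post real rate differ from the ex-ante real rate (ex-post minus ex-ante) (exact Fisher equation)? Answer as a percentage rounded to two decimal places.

Ex-ante: (1 + 0.0965)/(1 + 0.0576) − 1 = 3.6781%
Ex-post: (1 + 0.0965)/(1 + 0.0850) − 1 = 1.0599%
Difference (ex-post − ex-ante) = -2.6182% → -2.62%.

-2.62%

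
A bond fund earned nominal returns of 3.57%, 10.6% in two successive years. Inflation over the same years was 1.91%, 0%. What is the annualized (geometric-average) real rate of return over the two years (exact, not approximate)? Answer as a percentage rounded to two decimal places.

6.02%

Compound the nominal returns: 1.0357 × 1.1060 = 1.14548420.
Compound inflation: 1.0191 × 1.0000 = 1.01910000.
Deflate: 1.14548420 / 1.01910000 = 1.12401550.
Annualized real rate = 1.12401550^(1/2) − 1 = 6.0196% → 6.02%.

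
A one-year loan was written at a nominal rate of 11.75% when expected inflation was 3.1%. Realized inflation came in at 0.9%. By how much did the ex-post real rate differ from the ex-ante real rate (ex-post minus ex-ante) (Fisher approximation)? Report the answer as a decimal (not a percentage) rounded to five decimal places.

Ex-ante: 11.75% − 3.1% = 8.650%
Ex-post: 11.75% − 0.9% = 10.850%
Difference (ex-post − ex-ante) = 2.2000% → 0.02200.

0.02200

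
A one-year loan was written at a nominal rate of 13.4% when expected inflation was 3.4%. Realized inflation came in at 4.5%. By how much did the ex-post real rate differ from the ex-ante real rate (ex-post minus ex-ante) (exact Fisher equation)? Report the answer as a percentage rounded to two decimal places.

-1.15%

Ex-ante: (1 + 0.1340)/(1 + 0.0340) − 1 = 9.6712%
Ex-post: (1 + 0.1340)/(1 + 0.0450) − 1 = 8.5167%
Difference (ex-post − ex-ante) = -1.1544% → -1.15%.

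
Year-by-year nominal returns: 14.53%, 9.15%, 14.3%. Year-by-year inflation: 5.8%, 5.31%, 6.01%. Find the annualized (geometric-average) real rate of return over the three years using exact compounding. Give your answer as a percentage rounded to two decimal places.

Compound the nominal returns: 1.1453 × 1.0915 × 1.1430 = 1.42885853.
Compound inflation: 1.0580 × 1.0531 × 1.0601 = 1.18114201.
Deflate: 1.42885853 / 1.18114201 = 1.20972628.
Annualized real rate = 1.20972628^(1/3) − 1 = 6.5522% → 6.55%.

6.55%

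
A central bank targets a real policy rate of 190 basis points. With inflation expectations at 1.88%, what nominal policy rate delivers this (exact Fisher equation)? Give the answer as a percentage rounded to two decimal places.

3.82%

(1 + i) = (1 + r)(1 + π) = 1.01900 × 1.01880 = 1.0381572
i = 1.0381572 − 1, so the required nominal rate is 3.82%.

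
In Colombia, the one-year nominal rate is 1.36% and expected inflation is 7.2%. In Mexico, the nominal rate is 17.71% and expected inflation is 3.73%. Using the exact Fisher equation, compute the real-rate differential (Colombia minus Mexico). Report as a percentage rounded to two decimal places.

Colombia: (1 + 0.0136)/(1 + 0.0720) − 1 = -5.4478%
Mexico: (1 + 0.1771)/(1 + 0.0373) − 1 = 13.4773%
Differential = -5.4478% − 13.4773% = -18.9251% → -18.93%.

-18.93%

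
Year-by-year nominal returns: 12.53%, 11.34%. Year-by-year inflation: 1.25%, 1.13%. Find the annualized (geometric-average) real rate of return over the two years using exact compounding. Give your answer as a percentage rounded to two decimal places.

Compound the nominal returns: 1.1253 × 1.1134 = 1.25290902.
Compound inflation: 1.0125 × 1.0113 = 1.02394125.
Deflate: 1.25290902 / 1.02394125 = 1.22361417.
Annualized real rate = 1.22361417^(1/2) − 1 = 10.6171% → 10.62%.

10.62%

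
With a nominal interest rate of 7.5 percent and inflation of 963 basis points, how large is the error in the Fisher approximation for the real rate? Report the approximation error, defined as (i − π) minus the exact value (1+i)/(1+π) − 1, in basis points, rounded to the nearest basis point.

-19 basis points

Approximate: r ≈ 7.500% − 9.630% = -2.1300%
Exact: (1 + 0.0750)/(1 + 0.0963) − 1 = -1.9429%
Error = -2.1300% − (-1.9429%) = -0.1871% → -19 basis points.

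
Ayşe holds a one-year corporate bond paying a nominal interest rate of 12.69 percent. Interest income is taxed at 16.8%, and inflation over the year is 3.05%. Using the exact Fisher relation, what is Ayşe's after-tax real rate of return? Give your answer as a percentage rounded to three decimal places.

After-tax nominal return = 12.69% × (1 − 0.168) = 10.55808%.
1 + r = 1.1055808 / 1.03050 = 1.072859
After-tax real rate = 1.072859 − 1 → 7.286%.

7.286%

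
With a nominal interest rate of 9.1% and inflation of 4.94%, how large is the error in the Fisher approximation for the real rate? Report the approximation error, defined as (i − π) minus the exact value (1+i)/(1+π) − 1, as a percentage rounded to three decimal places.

Approximate: r ≈ 9.100% − 4.940% = 4.1600%
Exact: (1 + 0.0910)/(1 + 0.0494) − 1 = 3.9642%
Error = 4.1600% − 3.9642% = 0.1958% → 0.196%.

0.196%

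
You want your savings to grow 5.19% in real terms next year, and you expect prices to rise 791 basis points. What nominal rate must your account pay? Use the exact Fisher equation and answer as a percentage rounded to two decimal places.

13.51%

(1 + i) = (1 + r)(1 + π) = 1.05190 × 1.07910 = 1.13510529
i = 1.13510529 − 1, so the required nominal rate is 13.51%.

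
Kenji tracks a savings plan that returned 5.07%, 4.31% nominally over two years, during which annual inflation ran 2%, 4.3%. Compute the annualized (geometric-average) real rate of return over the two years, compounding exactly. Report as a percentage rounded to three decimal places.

Compound the nominal returns: 1.0507 × 1.0431 = 1.09598517.
Compound inflation: 1.0200 × 1.0430 = 1.06386000.
Deflate: 1.09598517 / 1.06386000 = 1.03019680.
Annualized real rate = 1.03019680^(1/2) − 1 = 1.4986% → 1.499%.

1.499%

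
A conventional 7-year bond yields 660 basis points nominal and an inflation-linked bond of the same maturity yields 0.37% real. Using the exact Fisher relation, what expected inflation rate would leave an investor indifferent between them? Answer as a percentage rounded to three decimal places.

6.207%

(1 + π) = (1 + i)/(1 + r) = 1.06600 / 1.00370 = 1.062070
Break-even inflation = 1.062070 − 1 → 6.207%.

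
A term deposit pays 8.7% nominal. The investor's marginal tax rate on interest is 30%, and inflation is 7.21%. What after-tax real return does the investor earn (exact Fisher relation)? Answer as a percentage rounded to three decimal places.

After-tax nominal return = 8.7% × (1 − 0.3) = 6.0900%.
1 + r = 1.06090 / 1.07210 = 0.989553
After-tax real rate = 0.989553 − 1 → -1.045%.

-1.045%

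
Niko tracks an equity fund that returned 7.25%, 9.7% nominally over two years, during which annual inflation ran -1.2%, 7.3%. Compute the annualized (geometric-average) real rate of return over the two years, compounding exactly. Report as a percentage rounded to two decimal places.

5.35%

Nominal growth factor = 1.0725 × 1.0970 = 1.17653250
Price-level growth factor = 0.9880 × 1.0730 = 1.06012400
Real growth factor = 1.17653250 / 1.06012400 = 1.10980649
Annualized real rate = 1.10980649^(1/2) − 1 = 5.3474% → 5.35%.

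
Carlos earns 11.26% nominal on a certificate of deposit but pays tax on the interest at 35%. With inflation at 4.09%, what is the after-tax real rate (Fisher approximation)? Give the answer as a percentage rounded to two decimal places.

3.23%

After-tax nominal return = 11.26% × (1 − 0.35) = 7.3190%.
r ≈ 7.3190% − 4.09% → 3.23%.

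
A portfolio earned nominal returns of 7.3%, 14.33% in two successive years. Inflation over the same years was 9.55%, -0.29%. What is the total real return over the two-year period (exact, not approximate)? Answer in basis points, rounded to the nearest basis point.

1231 basis points

Nominal growth factor = 1.0730 × 1.1433 = 1.226761
Price-level growth factor = 1.0955 × 0.9971 = 1.092323
Real growth factor = 1.226761 / 1.092323 = 1.123075
Total real return = 1.123075 − 1 → 1231 basis points.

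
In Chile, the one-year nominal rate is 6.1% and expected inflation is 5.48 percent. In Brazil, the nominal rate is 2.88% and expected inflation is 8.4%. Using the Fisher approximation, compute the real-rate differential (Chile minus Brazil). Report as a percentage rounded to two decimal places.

6.14%

Chile: 6.1% − 5.48% = 0.620%
Brazil: 2.88% − 8.4% = -5.520%
Differential = 6.140% → 6.14%.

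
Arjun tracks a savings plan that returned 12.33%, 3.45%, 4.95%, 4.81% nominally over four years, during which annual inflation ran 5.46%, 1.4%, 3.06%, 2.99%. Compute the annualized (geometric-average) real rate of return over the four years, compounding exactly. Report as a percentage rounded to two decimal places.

3.01%

Nominal growth factor = 1.1233 × 1.0345 × 1.0495 × 1.0481 = 1.27823710
Price-level growth factor = 1.0546 × 1.0140 × 1.0306 × 1.0299 = 1.13503935
Real growth factor = 1.27823710 / 1.13503935 = 1.12616104
Annualized real rate = 1.12616104^(1/4) − 1 = 3.0149% → 3.01%.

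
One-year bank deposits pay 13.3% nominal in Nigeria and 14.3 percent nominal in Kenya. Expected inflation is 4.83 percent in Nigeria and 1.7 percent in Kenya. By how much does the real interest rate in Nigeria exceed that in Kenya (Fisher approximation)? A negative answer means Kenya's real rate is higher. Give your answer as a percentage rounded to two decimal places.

Nigeria: 13.3% − 4.83% = 8.470%
Kenya: 14.3% − 1.7% = 12.600%
Differential = -4.130% → -4.13%.

-4.13%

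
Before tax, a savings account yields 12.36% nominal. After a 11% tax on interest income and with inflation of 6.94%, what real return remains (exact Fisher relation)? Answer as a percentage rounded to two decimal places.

3.80%

After-tax nominal return = 12.36% × (1 − 0.11) = 11.0004%.
1 + r = 1.110004 / 1.06940 = 1.037969
After-tax real rate = 1.037969 − 1 → 3.80%.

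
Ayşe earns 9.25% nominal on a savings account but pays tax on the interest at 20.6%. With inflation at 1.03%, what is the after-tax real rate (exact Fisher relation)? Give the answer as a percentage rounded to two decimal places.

After-tax nominal return = 9.25% × (1 − 0.206) = 7.3445%.
1 + r = 1.073445 / 1.01030 = 1.062501
After-tax real rate = 1.062501 − 1 → 6.25%.

6.25%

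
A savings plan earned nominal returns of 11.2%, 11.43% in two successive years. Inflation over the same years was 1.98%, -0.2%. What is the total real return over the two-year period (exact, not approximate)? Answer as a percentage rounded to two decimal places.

Compound the nominal returns: 1.1120 × 1.1143 = 1.239102.
Compound inflation: 1.0198 × 0.9980 = 1.017760.
Deflate: 1.239102 / 1.017760 = 1.217479.
Total real return = 1.217479 − 1 → 21.75%.

21.75%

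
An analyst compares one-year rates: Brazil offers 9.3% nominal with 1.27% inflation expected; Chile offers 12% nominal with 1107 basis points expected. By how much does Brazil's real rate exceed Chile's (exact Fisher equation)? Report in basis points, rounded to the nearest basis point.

Brazil: (1 + 0.0930)/(1 + 0.0127) − 1 = 7.9293%
Chile: (1 + 0.1200)/(1 + 0.1107) − 1 = 0.8373%
Differential = 7.9293% − 0.8373% = 7.0920% → 709 basis points.

709 basis points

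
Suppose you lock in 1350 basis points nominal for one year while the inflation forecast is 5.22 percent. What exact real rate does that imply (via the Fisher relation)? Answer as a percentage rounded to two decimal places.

7.87%

By the Fisher relation, 1 + r = (1 + i)/(1 + π).
1 + r = 1.13500 / 1.05220 = 1.078692
r = 1.078692 − 1 = 7.8692%, i.e. 7.87%.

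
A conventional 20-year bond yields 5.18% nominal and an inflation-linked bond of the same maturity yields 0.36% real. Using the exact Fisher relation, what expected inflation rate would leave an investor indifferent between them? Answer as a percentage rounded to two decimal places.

4.80%

(1 + π) = (1 + i)/(1 + r) = 1.05180 / 1.00360 = 1.048027
Break-even inflation = 1.048027 − 1 → 4.80%.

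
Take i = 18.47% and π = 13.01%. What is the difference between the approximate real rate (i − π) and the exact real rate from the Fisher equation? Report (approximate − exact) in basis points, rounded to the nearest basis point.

63 basis points

Approximate: r ≈ 18.470% − 13.010% = 5.4600%
Exact: (1 + 0.1847)/(1 + 0.1301) − 1 = 4.8314%
Error = 5.4600% − 4.8314% = 0.6286% → 63 basis points.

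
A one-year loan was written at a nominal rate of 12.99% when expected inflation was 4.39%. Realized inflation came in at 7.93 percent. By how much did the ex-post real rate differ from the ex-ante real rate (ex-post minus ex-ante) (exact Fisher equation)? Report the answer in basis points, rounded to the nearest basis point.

Ex-ante: (1 + 0.1299)/(1 + 0.0439) − 1 = 8.2383%
Ex-post: (1 + 0.1299)/(1 + 0.0793) − 1 = 4.6882%
Difference (ex-post − ex-ante) = -3.5501% → -355 basis points.

-355 basis points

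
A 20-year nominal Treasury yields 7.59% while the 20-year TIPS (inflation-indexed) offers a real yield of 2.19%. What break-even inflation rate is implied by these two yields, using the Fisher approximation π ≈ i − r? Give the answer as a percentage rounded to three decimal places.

π ≈ i − r = 7.59% − 2.19% → 5.400%.

5.400%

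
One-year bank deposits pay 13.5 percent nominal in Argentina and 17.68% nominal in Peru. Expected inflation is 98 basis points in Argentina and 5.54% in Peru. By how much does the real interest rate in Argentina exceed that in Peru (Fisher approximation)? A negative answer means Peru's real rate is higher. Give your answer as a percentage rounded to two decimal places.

Argentina: 13.5% − 0.98% = 12.520%
Peru: 17.68% − 5.54% = 12.140%
Differential = 0.380% → 0.38%.

0.38%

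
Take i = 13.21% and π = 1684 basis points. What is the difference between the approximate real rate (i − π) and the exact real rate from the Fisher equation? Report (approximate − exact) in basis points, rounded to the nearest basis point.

Approximate: r ≈ 13.210% − 16.840% = -3.6300%
Exact: (1 + 0.1321)/(1 + 0.1684) − 1 = -3.1068%
Error = -3.6300% − (-3.1068%) = -0.5232% → -52 basis points.

-52 basis points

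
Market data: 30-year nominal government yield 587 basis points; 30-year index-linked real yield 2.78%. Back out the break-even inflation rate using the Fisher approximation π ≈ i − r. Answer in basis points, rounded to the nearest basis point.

π ≈ i − r = 5.87% − 2.78% → 309 basis points.

309 basis points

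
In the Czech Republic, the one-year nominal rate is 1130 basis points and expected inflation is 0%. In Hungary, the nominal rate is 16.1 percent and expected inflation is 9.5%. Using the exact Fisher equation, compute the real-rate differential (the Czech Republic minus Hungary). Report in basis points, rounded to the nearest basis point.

527 basis points

The Czech Republic: (1 + 0.1130)/(1 + 0.0000) − 1 = 11.3000%
Hungary: (1 + 0.1610)/(1 + 0.0950) − 1 = 6.0274%
Differential = 11.3000% − 6.0274% = 5.2726% → 527 basis points.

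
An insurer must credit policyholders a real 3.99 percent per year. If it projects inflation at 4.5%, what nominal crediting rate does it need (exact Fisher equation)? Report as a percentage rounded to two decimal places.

(1 + i) = (1 + r)(1 + π) = 1.03990 × 1.04500 = 1.0866955
i = 1.0866955 − 1, so the required nominal rate is 8.67%.

8.67%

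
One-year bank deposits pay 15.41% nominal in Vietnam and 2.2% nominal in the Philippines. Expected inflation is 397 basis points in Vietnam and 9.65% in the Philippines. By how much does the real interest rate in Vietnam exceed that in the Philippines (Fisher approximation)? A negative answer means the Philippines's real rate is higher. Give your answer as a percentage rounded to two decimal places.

18.89%

Vietnam: 15.41% − 3.97% = 11.440%
The Philippines: 2.2% − 9.65% = -7.450%
Differential = 18.890% → 18.89%.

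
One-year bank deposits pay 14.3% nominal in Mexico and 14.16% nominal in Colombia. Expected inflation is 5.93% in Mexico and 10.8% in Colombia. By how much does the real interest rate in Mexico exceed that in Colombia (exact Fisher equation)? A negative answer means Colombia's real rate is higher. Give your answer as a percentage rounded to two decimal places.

Mexico: (1 + 0.1430)/(1 + 0.0593) − 1 = 7.9014%
Colombia: (1 + 0.1416)/(1 + 0.1080) − 1 = 3.0325%
Differential = 7.9014% − 3.0325% = 4.8690% → 4.87%.

4.87%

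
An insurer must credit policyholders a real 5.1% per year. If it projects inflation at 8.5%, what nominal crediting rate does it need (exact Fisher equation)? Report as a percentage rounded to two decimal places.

14.03%

(1 + i) = (1 + r)(1 + π) = 1.05100 × 1.08500 = 1.140335
i = 1.140335 − 1, so the required nominal rate is 14.03%.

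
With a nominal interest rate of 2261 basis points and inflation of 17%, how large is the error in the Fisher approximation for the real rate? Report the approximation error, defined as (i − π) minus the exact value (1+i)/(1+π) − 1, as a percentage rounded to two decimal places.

0.82%

Approximate: r ≈ 22.610% − 17.000% = 5.6100%
Exact: (1 + 0.2261)/(1 + 0.1700) − 1 = 4.7949%
Error = 5.6100% − 4.7949% = 0.8151% → 0.82%.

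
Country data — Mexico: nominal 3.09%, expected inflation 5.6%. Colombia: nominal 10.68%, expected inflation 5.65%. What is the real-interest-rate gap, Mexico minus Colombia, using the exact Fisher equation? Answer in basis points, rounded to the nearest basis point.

-714 basis points

Mexico: (1 + 0.0309)/(1 + 0.0560) − 1 = -2.3769%
Colombia: (1 + 0.1068)/(1 + 0.0565) − 1 = 4.7610%
Differential = -2.3769% − 4.7610% = -7.1379% → -714 basis points.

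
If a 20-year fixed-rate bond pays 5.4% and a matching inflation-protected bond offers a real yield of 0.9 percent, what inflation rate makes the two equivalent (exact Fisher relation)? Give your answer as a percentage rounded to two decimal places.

4.46%

(1 + π) = (1 + i)/(1 + r) = 1.05400 / 1.00900 = 1.044599
Break-even inflation = 1.044599 − 1 → 4.46%.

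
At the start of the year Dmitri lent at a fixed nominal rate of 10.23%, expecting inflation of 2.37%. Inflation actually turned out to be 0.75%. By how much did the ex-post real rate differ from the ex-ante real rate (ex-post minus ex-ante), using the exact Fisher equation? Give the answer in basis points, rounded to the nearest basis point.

173 basis points

Ex-ante: (1 + 0.1023)/(1 + 0.0237) − 1 = 7.6780%
Ex-post: (1 + 0.1023)/(1 + 0.0075) − 1 = 9.4094%
Difference (ex-post − ex-ante) = 1.7314% → 173 basis points.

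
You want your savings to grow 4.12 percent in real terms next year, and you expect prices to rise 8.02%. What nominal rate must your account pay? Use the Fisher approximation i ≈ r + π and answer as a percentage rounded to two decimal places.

12.14%

i ≈ r + π = 4.12% + 8.02% = 12.14%.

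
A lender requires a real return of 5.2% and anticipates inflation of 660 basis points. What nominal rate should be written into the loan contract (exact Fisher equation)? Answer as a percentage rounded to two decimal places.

(1 + i) = (1 + r)(1 + π) = 1.05200 × 1.06600 = 1.121432
i = 1.121432 − 1, so the required nominal rate is 12.14%.

12.14%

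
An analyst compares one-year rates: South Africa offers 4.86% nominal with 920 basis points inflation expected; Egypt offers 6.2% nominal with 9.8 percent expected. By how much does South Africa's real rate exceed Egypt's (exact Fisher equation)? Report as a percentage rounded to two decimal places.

South Africa: (1 + 0.0486)/(1 + 0.0920) − 1 = -3.9744%
Egypt: (1 + 0.0620)/(1 + 0.0980) − 1 = -3.2787%
Differential = -3.9744% − (-3.2787%) = -0.6957% → -0.70%.

-0.70%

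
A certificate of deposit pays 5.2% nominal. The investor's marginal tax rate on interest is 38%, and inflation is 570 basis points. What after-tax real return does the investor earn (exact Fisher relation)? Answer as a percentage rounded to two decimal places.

-2.34%

After-tax nominal return = 5.2% × (1 − 0.38) = 3.2240%.
1 + r = 1.03224 / 1.05700 = 0.976575
After-tax real rate = 0.976575 − 1 → -2.34%.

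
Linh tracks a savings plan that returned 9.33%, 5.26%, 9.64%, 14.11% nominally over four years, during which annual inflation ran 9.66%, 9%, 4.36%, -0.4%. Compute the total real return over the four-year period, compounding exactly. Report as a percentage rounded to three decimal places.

Compound the nominal returns: 1.0933 × 1.0526 × 1.0964 × 1.1411 = 1.439778.
Compound inflation: 1.0966 × 1.0900 × 1.0436 × 0.9960 = 1.242419.
Deflate: 1.439778 / 1.242419 = 1.158850.
Total real return = 1.158850 − 1 → 15.885%.

15.885%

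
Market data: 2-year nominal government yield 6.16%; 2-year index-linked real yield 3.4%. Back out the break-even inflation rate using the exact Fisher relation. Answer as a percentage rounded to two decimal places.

(1 + π) = (1 + i)/(1 + r) = 1.06160 / 1.03400 = 1.026692
Break-even inflation = 1.026692 − 1 → 2.67%.

2.67%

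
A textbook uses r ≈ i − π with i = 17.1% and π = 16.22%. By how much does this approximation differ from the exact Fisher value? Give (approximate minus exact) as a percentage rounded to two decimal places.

0.12%

Approximate: r ≈ 17.100% − 16.220% = 0.8800%
Exact: (1 + 0.1710)/(1 + 0.1622) − 1 = 0.7572%
Error = 0.8800% − 0.7572% = 0.1228% → 0.12%.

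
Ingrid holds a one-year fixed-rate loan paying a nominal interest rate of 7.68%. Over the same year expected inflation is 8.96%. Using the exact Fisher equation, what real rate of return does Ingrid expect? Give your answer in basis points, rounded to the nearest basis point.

-117 basis points

1 + r = 1.07680 / 1.08960 = 0.988253
r = 0.988253 − 1 = -1.1747%, i.e. -117 basis points.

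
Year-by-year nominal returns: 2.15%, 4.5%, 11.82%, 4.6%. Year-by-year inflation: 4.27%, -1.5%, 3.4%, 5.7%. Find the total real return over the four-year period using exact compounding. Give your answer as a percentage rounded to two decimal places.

Compound the nominal returns: 1.0215 × 1.0450 × 1.1182 × 1.0460 = 1.248550.
Compound inflation: 1.0427 × 0.9850 × 1.0340 × 1.0570 = 1.122512.
Deflate: 1.248550 / 1.122512 = 1.112281.
Total real return = 1.112281 − 1 → 11.23%.

11.23%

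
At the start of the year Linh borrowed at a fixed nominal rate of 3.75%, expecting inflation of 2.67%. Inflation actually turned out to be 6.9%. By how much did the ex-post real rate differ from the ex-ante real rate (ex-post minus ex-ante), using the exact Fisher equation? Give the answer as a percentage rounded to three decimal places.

Ex-ante: (1 + 0.0375)/(1 + 0.0267) − 1 = 1.0519%
Ex-post: (1 + 0.0375)/(1 + 0.0690) − 1 = -2.9467%
Difference (ex-post − ex-ante) = -3.9986% → -3.999%.

-3.999%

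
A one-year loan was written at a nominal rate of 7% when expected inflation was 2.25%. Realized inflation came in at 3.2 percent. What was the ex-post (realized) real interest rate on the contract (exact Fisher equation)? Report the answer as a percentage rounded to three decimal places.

Ex-post: (1 + 0.0700)/(1 + 0.0320) − 1 = 3.6822%
So the realized real rate is 3.682%.

3.682%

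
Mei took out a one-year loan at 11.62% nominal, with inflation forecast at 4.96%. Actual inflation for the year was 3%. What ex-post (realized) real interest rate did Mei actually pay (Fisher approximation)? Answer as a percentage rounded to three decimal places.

8.620%

Ex-post: 11.62% − 3% = 8.620%
So the realized real rate is 8.620%.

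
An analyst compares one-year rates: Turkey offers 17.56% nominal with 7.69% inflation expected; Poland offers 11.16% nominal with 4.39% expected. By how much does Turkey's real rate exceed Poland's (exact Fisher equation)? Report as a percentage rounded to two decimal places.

2.68%

Turkey: (1 + 0.1756)/(1 + 0.0769) − 1 = 9.1652%
Poland: (1 + 0.1116)/(1 + 0.0439) − 1 = 6.4853%
Differential = 9.1652% − 6.4853% = 2.6799% → 2.68%.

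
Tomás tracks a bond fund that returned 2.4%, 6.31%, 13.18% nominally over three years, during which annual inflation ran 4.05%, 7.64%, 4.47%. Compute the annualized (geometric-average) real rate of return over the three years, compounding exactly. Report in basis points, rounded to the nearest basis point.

174 basis points

Nominal growth factor = 1.0240 × 1.0631 × 1.1318 = 1.23209378
Price-level growth factor = 1.0405 × 1.0764 × 1.0447 = 1.17005794
Real growth factor = 1.23209378 / 1.17005794 = 1.05301946
Annualized real rate = 1.05301946^(1/3) − 1 = 1.7370% → 174 basis points.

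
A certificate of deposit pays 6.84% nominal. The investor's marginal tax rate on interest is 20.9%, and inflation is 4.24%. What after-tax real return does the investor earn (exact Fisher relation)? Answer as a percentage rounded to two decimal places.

1.12%

After-tax nominal return = 6.84% × (1 − 0.209) = 5.41044%.
1 + r = 1.0541044 / 1.04240 = 1.011228
After-tax real rate = 1.011228 − 1 → 1.12%.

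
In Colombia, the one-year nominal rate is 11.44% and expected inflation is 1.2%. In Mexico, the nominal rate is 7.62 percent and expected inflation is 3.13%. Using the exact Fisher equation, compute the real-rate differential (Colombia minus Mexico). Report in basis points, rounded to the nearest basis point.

Colombia: (1 + 0.1144)/(1 + 0.0120) − 1 = 10.1186%
Mexico: (1 + 0.0762)/(1 + 0.0313) − 1 = 4.3537%
Differential = 10.1186% − 4.3537% = 5.7648% → 576 basis points.

576 basis points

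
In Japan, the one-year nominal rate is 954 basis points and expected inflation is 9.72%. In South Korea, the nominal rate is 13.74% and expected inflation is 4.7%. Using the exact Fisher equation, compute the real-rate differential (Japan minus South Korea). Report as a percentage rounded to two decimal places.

Japan: (1 + 0.0954)/(1 + 0.0972) − 1 = -0.1641%
South Korea: (1 + 0.1374)/(1 + 0.0470) − 1 = 8.6342%
Differential = -0.1641% − 8.6342% = -8.7982% → -8.80%.

-8.80%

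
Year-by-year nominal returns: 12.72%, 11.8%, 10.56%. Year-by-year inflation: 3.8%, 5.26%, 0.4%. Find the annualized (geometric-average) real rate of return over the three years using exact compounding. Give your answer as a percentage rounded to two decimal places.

Nominal growth factor = 1.1272 × 1.1180 × 1.1056 = 1.39328773
Price-level growth factor = 1.0380 × 1.0526 × 1.0040 = 1.09696920
Real growth factor = 1.39328773 / 1.09696920 = 1.27012476
Annualized real rate = 1.27012476^(1/3) − 1 = 8.2968% → 8.30%.

8.30%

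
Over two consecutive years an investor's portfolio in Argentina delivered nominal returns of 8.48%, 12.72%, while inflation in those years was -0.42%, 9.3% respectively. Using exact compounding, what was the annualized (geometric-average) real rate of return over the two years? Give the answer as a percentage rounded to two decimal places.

Compound the nominal returns: 1.0848 × 1.1272 = 1.22278656.
Compound inflation: 0.9958 × 1.0930 = 1.08840940.
Deflate: 1.22278656 / 1.08840940 = 1.12346196.
Annualized real rate = 1.12346196^(1/2) − 1 = 5.9935% → 5.99%.

5.99%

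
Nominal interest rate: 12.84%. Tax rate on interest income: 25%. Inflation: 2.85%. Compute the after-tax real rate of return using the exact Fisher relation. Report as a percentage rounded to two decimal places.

6.59%

After-tax nominal return = 12.84% × (1 − 0.25) = 9.6300%.
1 + r = 1.09630 / 1.02850 = 1.065921
After-tax real rate = 1.065921 − 1 → 6.59%.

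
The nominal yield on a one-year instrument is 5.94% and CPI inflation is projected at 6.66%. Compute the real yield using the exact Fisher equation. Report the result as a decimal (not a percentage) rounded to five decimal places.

By the Fisher identity, 1 + r = (1 + i)/(1 + π).
1 + r = 1.05940 / 1.06660 = 0.993250
r = 0.993250 − 1 = -0.6750%, i.e. -0.00675.

-0.00675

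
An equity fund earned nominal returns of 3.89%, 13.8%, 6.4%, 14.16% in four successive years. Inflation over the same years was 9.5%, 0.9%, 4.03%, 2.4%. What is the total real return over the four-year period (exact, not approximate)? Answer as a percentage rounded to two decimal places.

Nominal growth factor = 1.0389 × 1.1380 × 1.0640 × 1.1416 = 1.436057
Price-level growth factor = 1.0950 × 1.0090 × 1.0403 × 1.0240 = 1.176966
Real growth factor = 1.436057 / 1.176966 = 1.220135
Total real return = 1.220135 − 1 → 22.01%.

22.01%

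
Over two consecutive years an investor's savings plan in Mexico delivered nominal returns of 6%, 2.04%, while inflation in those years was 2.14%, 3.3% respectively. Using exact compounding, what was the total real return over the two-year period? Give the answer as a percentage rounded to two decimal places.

2.51%

Compound the nominal returns: 1.0600 × 1.0204 = 1.081624.
Compound inflation: 1.0214 × 1.0330 = 1.055106.
Deflate: 1.081624 / 1.055106 = 1.025133.
Total real return = 1.025133 − 1 → 2.51%.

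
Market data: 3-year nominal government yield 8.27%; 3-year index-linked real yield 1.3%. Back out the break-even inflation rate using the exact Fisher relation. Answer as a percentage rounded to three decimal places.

(1 + π) = (1 + i)/(1 + r) = 1.08270 / 1.01300 = 1.068806
Break-even inflation = 1.068806 − 1 → 6.881%.

6.881%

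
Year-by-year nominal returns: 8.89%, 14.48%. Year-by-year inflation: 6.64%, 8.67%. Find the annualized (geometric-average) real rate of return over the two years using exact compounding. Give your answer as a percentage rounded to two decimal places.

Compound the nominal returns: 1.0889 × 1.1448 = 1.24657272.
Compound inflation: 1.0664 × 1.0867 = 1.15885688.
Deflate: 1.24657272 / 1.15885688 = 1.07569169.
Annualized real rate = 1.07569169^(1/2) − 1 = 3.7156% → 3.72%.

3.72%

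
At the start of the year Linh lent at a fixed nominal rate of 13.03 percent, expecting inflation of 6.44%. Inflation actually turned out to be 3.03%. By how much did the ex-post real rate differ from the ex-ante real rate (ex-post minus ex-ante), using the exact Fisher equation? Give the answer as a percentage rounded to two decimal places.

Ex-ante: (1 + 0.1303)/(1 + 0.0644) − 1 = 6.1913%
Ex-post: (1 + 0.1303)/(1 + 0.0303) − 1 = 9.7059%
Difference (ex-post − ex-ante) = 3.5146% → 3.51%.

3.51%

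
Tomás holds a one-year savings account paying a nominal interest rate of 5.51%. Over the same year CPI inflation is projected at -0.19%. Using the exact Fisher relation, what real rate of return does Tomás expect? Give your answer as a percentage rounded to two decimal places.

By the Fisher relation, 1 + r = (1 + i)/(1 + π).
1 + r = 1.05510 / 0.99810 = 1.057109
r = 1.057109 − 1 = 5.7109%, i.e. 5.71%.

5.71%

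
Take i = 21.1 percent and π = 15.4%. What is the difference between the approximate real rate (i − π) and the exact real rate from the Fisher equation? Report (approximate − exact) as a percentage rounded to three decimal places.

0.761%

Approximate: r ≈ 21.100% − 15.400% = 5.7000%
Exact: (1 + 0.2110)/(1 + 0.1540) − 1 = 4.9393%
Error = 5.7000% − 4.9393% = 0.7607% → 0.761%.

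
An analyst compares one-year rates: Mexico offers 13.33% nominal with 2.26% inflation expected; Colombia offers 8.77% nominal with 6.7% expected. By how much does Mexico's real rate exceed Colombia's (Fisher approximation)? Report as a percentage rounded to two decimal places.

9.00%

Mexico: 13.33% − 2.26% = 11.070%
Colombia: 8.77% − 6.7% = 2.070%
Differential = 9.000% → 9.00%.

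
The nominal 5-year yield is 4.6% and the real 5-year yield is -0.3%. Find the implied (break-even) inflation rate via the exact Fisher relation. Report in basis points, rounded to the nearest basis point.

491 basis points

(1 + π) = (1 + i)/(1 + r) = 1.04600 / 0.99700 = 1.049147
Break-even inflation = 1.049147 − 1 → 491 basis points.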